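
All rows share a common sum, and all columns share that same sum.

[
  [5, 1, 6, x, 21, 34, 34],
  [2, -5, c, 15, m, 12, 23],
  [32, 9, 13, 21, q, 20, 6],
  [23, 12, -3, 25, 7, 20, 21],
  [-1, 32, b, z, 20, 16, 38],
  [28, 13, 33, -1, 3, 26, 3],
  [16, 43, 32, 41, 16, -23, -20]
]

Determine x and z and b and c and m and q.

Rows 4 and 6 both sum to 105, so that's the common total.
Row 3: 32 + 9 + 13 + 21 + 20 + 6 = 101, so its missing entry is 105 − 101 = 4.
Row 1: 5 + 1 + 6 + 21 + 34 + 34 = 101, so its missing entry is 105 − 101 = 4.
Column 4: 4 + 15 + 21 + 25 − 1 + 41 = 105, so its missing entry is 105 − 105 = 0.
Column 5: 21 + 4 + 7 + 20 + 3 + 16 = 71, so its missing entry is 105 − 71 = 34.
Row 2: 2 − 5 + 15 + 34 + 12 + 23 = 81, so its missing entry is 105 − 81 = 24.
Row 5: -1 + 32 + 0 + 20 + 16 + 38 = 105, so its missing entry is 105 − 105 = 0.

x = 4, z = 0, b = 0, c = 24, m = 34, q = 4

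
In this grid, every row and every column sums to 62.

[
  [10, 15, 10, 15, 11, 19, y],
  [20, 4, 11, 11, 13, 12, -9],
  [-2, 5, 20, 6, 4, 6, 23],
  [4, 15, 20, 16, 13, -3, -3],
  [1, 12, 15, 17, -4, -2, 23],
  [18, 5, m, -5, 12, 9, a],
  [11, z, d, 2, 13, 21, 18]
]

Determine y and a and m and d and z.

Column 2: 15 + 4 + 5 + 15 + 12 + 5 = 56, so its missing entry is 62 − 56 = 6.
Row 7: 11 + 6 + 2 + 13 + 21 + 18 = 71, so its missing entry is 62 − 71 = -9.
Row 1: 10 + 15 + 10 + 15 + 11 + 19 = 80, so its missing entry is 62 − 80 = -18.
Column 7: -18 − 9 + 23 − 3 + 23 + 18 = 34, so its missing entry is 62 − 34 = 28.
Row 6: 18 + 5 − 5 + 12 + 9 + 28 = 67, so its missing entry is 62 − 67 = -5.

y = -18, a = 28, m = -5, d = -9, z = 6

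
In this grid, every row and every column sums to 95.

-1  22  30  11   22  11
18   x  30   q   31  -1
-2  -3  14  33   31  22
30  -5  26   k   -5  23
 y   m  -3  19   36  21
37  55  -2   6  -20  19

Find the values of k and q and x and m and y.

The known cells in column 1 total 82, leaving 95 − 82 = 13 for the blank.
The known cells in row 5 total 86, leaving 95 − 86 = 9 for the blank.
The known cells in column 2 total 78, leaving 95 − 78 = 17 for the blank.
The known cells in row 4 total 69, leaving 95 − 69 = 26 for the blank.
The known cells in row 2 total 95, leaving 95 − 95 = 0 for the blank.

k = 26, q = 0, x = 17, m = 9, y = 13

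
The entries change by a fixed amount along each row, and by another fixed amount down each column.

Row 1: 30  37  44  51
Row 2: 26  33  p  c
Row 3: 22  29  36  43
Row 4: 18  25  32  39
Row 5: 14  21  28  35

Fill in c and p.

c = 47, p = 40

Along each row the entries change by 7 per step; down each column they change by -4.
Row 2: from 26 at column 1, stepping by 7 to column 4 gives 47.
Row 2: from 26 at column 1, stepping by 7 to column 3 gives 40.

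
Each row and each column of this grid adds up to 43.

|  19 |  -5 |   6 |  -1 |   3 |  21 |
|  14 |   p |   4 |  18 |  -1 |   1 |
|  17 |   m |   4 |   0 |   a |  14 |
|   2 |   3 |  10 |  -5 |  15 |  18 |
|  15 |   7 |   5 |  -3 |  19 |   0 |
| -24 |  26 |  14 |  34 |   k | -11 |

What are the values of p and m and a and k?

p = 7, m = 5, a = 3, k = 4

Row 2: 14 + 4 + 18 − 1 + 1 = 36, so its missing entry is 43 − 36 = 7.
Row 6: -24 + 26 + 14 + 34 − 11 = 39, so its missing entry is 43 − 39 = 4.
Column 2: -5 + 7 + 3 + 7 + 26 = 38, so its missing entry is 43 − 38 = 5.
Row 3: 17 + 5 + 4 + 0 + 14 = 40, so its missing entry is 43 − 40 = 3.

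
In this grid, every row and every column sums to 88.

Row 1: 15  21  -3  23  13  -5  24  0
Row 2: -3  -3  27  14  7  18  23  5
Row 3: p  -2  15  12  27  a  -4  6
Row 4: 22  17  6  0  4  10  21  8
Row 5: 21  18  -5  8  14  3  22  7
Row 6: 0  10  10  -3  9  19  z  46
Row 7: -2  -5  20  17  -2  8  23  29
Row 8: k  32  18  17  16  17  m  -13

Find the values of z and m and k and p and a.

The known cells in row 6 total 91, leaving 88 − 91 = -3 for the blank.
The known cells in column 7 total 106, leaving 88 − 106 = -18 for the blank.
The known cells in row 8 total 69, leaving 88 − 69 = 19 for the blank.
The known cells in column 1 total 72, leaving 88 − 72 = 16 for the blank.
The known cells in row 3 total 70, leaving 88 − 70 = 18 for the blank.

z = -3, m = -18, k = 19, p = 16, a = 18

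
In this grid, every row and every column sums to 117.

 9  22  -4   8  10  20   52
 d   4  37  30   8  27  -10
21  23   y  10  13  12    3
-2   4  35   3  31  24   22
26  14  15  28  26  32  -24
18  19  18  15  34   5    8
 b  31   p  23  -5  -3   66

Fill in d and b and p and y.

d = 21, b = 24, p = -19, y = 35

Row 2: 4 + 37 + 30 + 8 + 27 − 10 = 96, so its missing entry is 117 − 96 = 21.
Row 3: 21 + 23 + 10 + 13 + 12 + 3 = 82, so its missing entry is 117 − 82 = 35.
Column 3: -4 + 37 + 35 + 35 + 15 + 18 = 136, so its missing entry is 117 − 136 = -19.
Row 7: 31 − 19 + 23 − 5 − 3 + 66 = 93, so its missing entry is 117 − 93 = 24.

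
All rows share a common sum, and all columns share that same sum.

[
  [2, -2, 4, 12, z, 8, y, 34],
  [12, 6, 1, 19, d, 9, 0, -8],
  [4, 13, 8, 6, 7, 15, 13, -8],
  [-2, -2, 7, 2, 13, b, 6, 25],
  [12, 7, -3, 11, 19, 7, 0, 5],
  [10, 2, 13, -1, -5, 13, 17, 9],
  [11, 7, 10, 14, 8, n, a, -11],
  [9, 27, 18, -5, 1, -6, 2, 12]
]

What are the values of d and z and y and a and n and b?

d = 19, z = -4, y = 4, a = 16, n = 3, b = 9

Rows 3 and 5 both sum to 58, so that's the common total.
Row 2: 12 + 6 + 1 + 19 + 9 + 0 − 8 = 39, so its missing entry is 58 − 39 = 19.
Column 5: 19 + 7 + 13 + 19 − 5 + 8 + 1 = 62, so its missing entry is 58 − 62 = -4.
Row 1: 2 − 2 + 4 + 12 − 4 + 8 + 34 = 54, so its missing entry is 58 − 54 = 4.
Column 7: 4 + 0 + 13 + 6 + 0 + 17 + 2 = 42, so its missing entry is 58 − 42 = 16.
Row 7: 11 + 7 + 10 + 14 + 8 + 16 − 11 = 55, so its missing entry is 58 − 55 = 3.
Row 4: -2 − 2 + 7 + 2 + 13 + 6 + 25 = 49, so its missing entry is 58 − 49 = 9.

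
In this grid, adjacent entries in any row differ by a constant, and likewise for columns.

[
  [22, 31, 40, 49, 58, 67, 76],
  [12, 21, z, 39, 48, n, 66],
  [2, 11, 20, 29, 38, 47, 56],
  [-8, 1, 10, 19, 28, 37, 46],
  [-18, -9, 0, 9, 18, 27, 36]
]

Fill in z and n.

Along each row the entries change by 9 per step; down each column they change by -10.
Row 2: from 12 at column 1, stepping by 9 to column 3 gives 30.
Row 2: from 12 at column 1, stepping by 9 to column 6 gives 57.

z = 30, n = 57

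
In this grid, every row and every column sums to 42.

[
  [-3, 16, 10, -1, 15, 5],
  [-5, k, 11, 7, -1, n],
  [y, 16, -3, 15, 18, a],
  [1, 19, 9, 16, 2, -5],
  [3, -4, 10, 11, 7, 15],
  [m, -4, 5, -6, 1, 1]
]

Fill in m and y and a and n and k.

Column 2: 16 + 16 + 19 − 4 − 4 = 43, so its missing entry is 42 − 43 = -1.
Row 2: -5 − 1 + 11 + 7 − 1 = 11, so its missing entry is 42 − 11 = 31.
Row 6: -4 + 5 − 6 + 1 + 1 = -3, so its missing entry is 42 − (-3) = 45.
Column 1: -3 − 5 + 1 + 3 + 45 = 41, so its missing entry is 42 − 41 = 1.
Row 3: 1 + 16 − 3 + 15 + 18 = 47, so its missing entry is 42 − 47 = -5.

m = 45, y = 1, a = -5, n = 31, k = -1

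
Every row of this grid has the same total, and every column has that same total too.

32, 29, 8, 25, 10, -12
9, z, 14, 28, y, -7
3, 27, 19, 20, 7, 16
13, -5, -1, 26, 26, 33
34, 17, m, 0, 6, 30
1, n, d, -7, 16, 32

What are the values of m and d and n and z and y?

m = 5, d = 47, n = 3, z = 21, y = 27

Rows 1 and 3 both sum to 92, so that's the common total.
Column 5 has 10 + 7 + 26 + 6 + 16 = 65; the blank must be 92 − 65 = 27.
Row 2 has 9 + 14 + 28 + 27 − 7 = 71; the blank must be 92 − 71 = 21.
Column 2 has 29 + 21 + 27 − 5 + 17 = 89; the blank must be 92 − 89 = 3.
Row 5 has 34 + 17 + 0 + 6 + 30 = 87; the blank must be 92 − 87 = 5.
Row 6 has 1 + 3 − 7 + 16 + 32 = 45; the blank must be 92 − 45 = 47.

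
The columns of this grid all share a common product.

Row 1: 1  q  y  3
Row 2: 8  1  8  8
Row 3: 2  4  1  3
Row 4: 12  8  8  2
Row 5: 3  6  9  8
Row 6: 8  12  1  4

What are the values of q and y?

q = 2, y = 8

Columns 1 and 4 each multiply to 4608, so every column has product 4608.
Column 2: 1×4×8×6×12 = 2304, so the missing entry is 4608 ÷ 2304 = 2.
Column 3: 8×1×8×9×1 = 576, so the missing entry is 4608 ÷ 576 = 8.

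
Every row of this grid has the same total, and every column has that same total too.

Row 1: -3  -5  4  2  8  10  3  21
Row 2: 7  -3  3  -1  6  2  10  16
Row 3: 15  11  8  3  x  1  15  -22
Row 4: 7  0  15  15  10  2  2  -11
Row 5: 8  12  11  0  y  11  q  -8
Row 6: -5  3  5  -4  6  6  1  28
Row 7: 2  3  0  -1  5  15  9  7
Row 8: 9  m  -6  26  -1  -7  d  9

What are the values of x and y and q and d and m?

Rows 1 and 2 both sum to 40, so that's the common total.
Row 3 has 15 + 11 + 8 + 3 + 1 + 15 − 22 = 31; the blank must be 40 − 31 = 9.
Column 5 has 8 + 6 + 9 + 10 + 6 + 5 − 1 = 43; the blank must be 40 − 43 = -3.
Column 2 has -5 − 3 + 11 + 0 + 12 + 3 + 3 = 21; the blank must be 40 − 21 = 19.
Row 5 has 8 + 12 + 11 + 0 − 3 + 11 − 8 = 31; the blank must be 40 − 31 = 9.
Row 8 has 9 + 19 − 6 + 26 − 1 − 7 + 9 = 49; the blank must be 40 − 49 = -9.

x = 9, y = -3, q = 9, d = -9, m = 19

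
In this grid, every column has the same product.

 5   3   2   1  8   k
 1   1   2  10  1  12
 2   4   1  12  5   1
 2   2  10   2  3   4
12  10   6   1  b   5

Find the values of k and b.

Columns 2 and 3 each multiply to 240, so every column has product 240.
Column 6: 12×1×4×5 = 240, so the missing entry is 240 ÷ 240 = 1.
Column 5: 8×1×5×3 = 120, so the missing entry is 240 ÷ 120 = 2.

k = 1, b = 2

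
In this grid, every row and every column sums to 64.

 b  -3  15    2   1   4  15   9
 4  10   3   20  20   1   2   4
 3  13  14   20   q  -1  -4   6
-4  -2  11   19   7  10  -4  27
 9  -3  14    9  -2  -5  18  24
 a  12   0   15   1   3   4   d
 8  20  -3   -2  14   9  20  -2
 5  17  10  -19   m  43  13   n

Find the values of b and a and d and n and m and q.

b = 21, a = 18, d = 11, n = -15, m = 10, q = 13

The known cells in row 3 total 51, leaving 64 − 51 = 13 for the blank.
The known cells in column 5 total 54, leaving 64 − 54 = 10 for the blank.
The known cells in row 8 total 79, leaving 64 − 79 = -15 for the blank.
The known cells in row 1 total 43, leaving 64 − 43 = 21 for the blank.
The known cells in column 8 total 53, leaving 64 − 53 = 11 for the blank.
The known cells in row 6 total 46, leaving 64 − 46 = 18 for the blank.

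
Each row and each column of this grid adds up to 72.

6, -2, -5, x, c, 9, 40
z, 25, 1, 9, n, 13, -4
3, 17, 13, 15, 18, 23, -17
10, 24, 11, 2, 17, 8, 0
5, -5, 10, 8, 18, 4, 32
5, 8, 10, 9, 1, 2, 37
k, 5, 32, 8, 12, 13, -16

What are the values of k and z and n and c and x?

Column 4 has 9 + 15 + 2 + 8 + 9 + 8 = 51; the blank must be 72 − 51 = 21.
Row 1 has 6 − 2 − 5 + 21 + 9 + 40 = 69; the blank must be 72 − 69 = 3.
Column 5 has 3 + 18 + 17 + 18 + 1 + 12 = 69; the blank must be 72 − 69 = 3.
Row 7 has 5 + 32 + 8 + 12 + 13 − 16 = 54; the blank must be 72 − 54 = 18.
Row 2 has 25 + 1 + 9 + 3 + 13 − 4 = 47; the blank must be 72 − 47 = 25.

k = 18, z = 25, n = 3, c = 3, x = 21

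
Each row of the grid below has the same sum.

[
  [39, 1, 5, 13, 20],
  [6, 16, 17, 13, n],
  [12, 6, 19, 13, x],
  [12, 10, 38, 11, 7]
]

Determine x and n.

x = 28, n = 26

The complete rows each total 78.
Row 3 is missing 78 − 50 = 28 (since 12 + 6 + 19 + 13 = 50).
Row 2 is missing 78 − 52 = 26 (since 6 + 16 + 17 + 13 = 52).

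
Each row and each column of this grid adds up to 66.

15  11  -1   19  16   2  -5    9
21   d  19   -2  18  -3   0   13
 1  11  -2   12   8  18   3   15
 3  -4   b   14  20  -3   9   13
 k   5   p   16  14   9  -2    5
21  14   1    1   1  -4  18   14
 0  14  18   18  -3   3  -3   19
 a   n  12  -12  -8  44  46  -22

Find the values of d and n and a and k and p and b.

d = 0, n = 15, a = -9, k = 14, p = 5, b = 14

Row 2: 21 + 19 − 2 + 18 − 3 + 0 + 13 = 66, so its missing entry is 66 − 66 = 0.
Column 2: 11 + 0 + 11 − 4 + 5 + 14 + 14 = 51, so its missing entry is 66 − 51 = 15.
Row 8: 15 + 12 − 12 − 8 + 44 + 46 − 22 = 75, so its missing entry is 66 − 75 = -9.
Column 1: 15 + 21 + 1 + 3 + 21 + 0 − 9 = 52, so its missing entry is 66 − 52 = 14.
Row 5: 14 + 5 + 16 + 14 + 9 − 2 + 5 = 61, so its missing entry is 66 − 61 = 5.
Row 4: 3 − 4 + 14 + 20 − 3 + 9 + 13 = 52, so its missing entry is 66 − 52 = 14.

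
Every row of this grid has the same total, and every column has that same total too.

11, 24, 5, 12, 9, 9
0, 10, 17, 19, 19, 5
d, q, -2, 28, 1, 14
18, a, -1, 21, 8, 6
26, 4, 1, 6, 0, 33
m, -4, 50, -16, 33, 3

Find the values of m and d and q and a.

Rows 1 and 2 both sum to 70, so that's the common total.
Row 4: 18 − 1 + 21 + 8 + 6 = 52, so its missing entry is 70 − 52 = 18.
Row 6: -4 + 50 − 16 + 33 + 3 = 66, so its missing entry is 70 − 66 = 4.
Column 1: 11 + 0 + 18 + 26 + 4 = 59, so its missing entry is 70 − 59 = 11.
Row 3: 11 − 2 + 28 + 1 + 14 = 52, so its missing entry is 70 − 52 = 18.

m = 4, d = 11, q = 18, a = 18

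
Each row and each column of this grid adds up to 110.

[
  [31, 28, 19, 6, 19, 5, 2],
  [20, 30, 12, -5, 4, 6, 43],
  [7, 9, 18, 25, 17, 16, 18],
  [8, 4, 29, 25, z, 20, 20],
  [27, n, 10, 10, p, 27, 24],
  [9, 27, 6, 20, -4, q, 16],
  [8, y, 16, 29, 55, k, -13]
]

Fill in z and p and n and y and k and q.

The known cells in row 6 total 74, leaving 110 − 74 = 36 for the blank.
The known cells in row 4 total 106, leaving 110 − 106 = 4 for the blank.
The known cells in column 5 total 95, leaving 110 − 95 = 15 for the blank.
The known cells in column 6 total 110, leaving 110 − 110 = 0 for the blank.
The known cells in row 7 total 95, leaving 110 − 95 = 15 for the blank.
The known cells in row 5 total 113, leaving 110 − 113 = -3 for the blank.

z = 4, p = 15, n = -3, y = 15, k = 0, q = 36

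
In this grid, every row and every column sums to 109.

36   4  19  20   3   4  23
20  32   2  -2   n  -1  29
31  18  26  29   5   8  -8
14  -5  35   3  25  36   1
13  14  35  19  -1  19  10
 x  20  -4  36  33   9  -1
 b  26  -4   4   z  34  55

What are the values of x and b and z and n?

x = 16, b = -21, z = 15, n = 29

The known cells in row 6 total 93, leaving 109 − 93 = 16 for the blank.
The known cells in row 2 total 80, leaving 109 − 80 = 29 for the blank.
The known cells in column 5 total 94, leaving 109 − 94 = 15 for the blank.
The known cells in row 7 total 130, leaving 109 − 130 = -21 for the blank.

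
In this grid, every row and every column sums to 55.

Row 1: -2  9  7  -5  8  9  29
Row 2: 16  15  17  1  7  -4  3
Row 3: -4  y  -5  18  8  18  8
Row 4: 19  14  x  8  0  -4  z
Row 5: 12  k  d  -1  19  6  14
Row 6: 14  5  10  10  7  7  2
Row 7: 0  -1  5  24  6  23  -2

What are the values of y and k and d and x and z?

The known cells in row 3 total 43, leaving 55 − 43 = 12 for the blank.
The known cells in column 7 total 54, leaving 55 − 54 = 1 for the blank.
The known cells in row 4 total 38, leaving 55 − 38 = 17 for the blank.
The known cells in column 3 total 51, leaving 55 − 51 = 4 for the blank.
The known cells in row 5 total 54, leaving 55 − 54 = 1 for the blank.

y = 12, k = 1, d = 4, x = 17, z = 1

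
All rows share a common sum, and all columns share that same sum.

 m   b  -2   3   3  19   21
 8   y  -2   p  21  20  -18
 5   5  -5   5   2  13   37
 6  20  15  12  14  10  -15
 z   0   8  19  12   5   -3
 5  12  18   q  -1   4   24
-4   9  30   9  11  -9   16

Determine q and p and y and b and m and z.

q = 0, p = 14, y = 19, b = -3, m = 21, z = 21

Rows 3 and 4 both sum to 62, so that's the common total.
Row 5: 0 + 8 + 19 + 12 + 5 − 3 = 41, so its missing entry is 62 − 41 = 21.
Column 1: 8 + 5 + 6 + 21 + 5 − 4 = 41, so its missing entry is 62 − 41 = 21.
Row 1: 21 − 2 + 3 + 3 + 19 + 21 = 65, so its missing entry is 62 − 65 = -3.
Column 2: -3 + 5 + 20 + 0 + 12 + 9 = 43, so its missing entry is 62 − 43 = 19.
Row 6: 5 + 12 + 18 − 1 + 4 + 24 = 62, so its missing entry is 62 − 62 = 0.
Row 2: 8 + 19 − 2 + 21 + 20 − 18 = 48, so its missing entry is 62 − 48 = 14.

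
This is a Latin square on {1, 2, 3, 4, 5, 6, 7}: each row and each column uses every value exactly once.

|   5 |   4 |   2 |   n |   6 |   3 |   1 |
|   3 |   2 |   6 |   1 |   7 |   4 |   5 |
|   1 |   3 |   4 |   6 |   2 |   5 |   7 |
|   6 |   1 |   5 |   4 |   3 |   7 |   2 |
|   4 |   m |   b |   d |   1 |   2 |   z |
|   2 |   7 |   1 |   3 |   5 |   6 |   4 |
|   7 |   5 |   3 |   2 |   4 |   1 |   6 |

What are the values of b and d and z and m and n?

b = 7, d = 5, z = 3, m = 6, n = 7

Cell (1,4): row 1 already has {1, 2, 3, 4, 5, 6} → 7.
Cell (5,4): column 4 already has {1, 2, 3, 4, 6, 7} → 5.
Cell (5,7): column 7 already has {1, 2, 4, 5, 6, 7} → 3.
At (row 5, col 3): column 3 already has {1, 2, 3, 4, 5, 6}, so the value is 7.
At (row 5, col 2): row 5 already has {1, 2, 3, 4, 5, 7}, so the value is 6.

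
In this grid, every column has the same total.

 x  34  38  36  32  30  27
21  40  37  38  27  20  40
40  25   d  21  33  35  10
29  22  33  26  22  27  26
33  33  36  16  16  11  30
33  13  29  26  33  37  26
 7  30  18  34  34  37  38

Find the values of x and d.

x = 34, d = 6

Column 2 sums to 197 and so does column 6; that's the common total.
In column 1 the known cells total 163, leaving 197 − 163 = 34.
In column 3 the known cells total 191, leaving 197 − 191 = 6.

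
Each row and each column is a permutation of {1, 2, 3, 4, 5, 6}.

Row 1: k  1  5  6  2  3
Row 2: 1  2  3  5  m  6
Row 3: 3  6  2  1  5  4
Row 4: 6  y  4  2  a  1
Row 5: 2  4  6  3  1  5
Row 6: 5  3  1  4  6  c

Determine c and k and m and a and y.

For row 6, column 6: row 6 already has {1, 3, 4, 5, 6}; that leaves 2.
At (row 1, col 1): row 1 already has {1, 2, 3, 5, 6}, so the value is 4.
For row 4, column 2: column 2 already has {1, 2, 3, 4, 6}; that leaves 5.
Cell (4,5): row 4 already has {1, 2, 4, 5, 6} → 3.
At (row 2, col 5): row 2 already has {1, 2, 3, 5, 6}, so the value is 4.

c = 2, k = 4, m = 4, a = 3, y = 5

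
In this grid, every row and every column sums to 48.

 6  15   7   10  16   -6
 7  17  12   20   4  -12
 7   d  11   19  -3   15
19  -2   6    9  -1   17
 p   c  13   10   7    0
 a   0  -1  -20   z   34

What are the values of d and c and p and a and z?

Row 3: 7 + 11 + 19 − 3 + 15 = 49, so its missing entry is 48 − 49 = -1.
Column 5: 16 + 4 − 3 − 1 + 7 = 23, so its missing entry is 48 − 23 = 25.
Row 6: 0 − 1 − 20 + 25 + 34 = 38, so its missing entry is 48 − 38 = 10.
Column 1: 6 + 7 + 7 + 19 + 10 = 49, so its missing entry is 48 − 49 = -1.
Row 5: -1 + 13 + 10 + 7 + 0 = 29, so its missing entry is 48 − 29 = 19.

d = -1, c = 19, p = -1, a = 10, z = 25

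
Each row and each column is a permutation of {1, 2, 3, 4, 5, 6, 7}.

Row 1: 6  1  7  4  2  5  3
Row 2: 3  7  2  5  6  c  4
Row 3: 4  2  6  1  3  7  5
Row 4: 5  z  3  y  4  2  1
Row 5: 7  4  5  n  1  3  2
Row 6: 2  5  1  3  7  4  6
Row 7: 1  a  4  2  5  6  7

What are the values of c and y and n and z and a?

For row 5, column 4: row 5 already has {1, 2, 3, 4, 5, 7}; that leaves 6.
At (row 7, col 2): row 7 already has {1, 2, 4, 5, 6, 7}, so the value is 3.
At (row 4, col 2): column 2 already has {1, 2, 3, 4, 5, 7}, so the value is 6.
For row 2, column 6: row 2 already has {2, 3, 4, 5, 6, 7}; that leaves 1.
Cell (4,4): row 4 already has {1, 2, 3, 4, 5, 6} → 7.

c = 1, y = 7, n = 6, z = 6, a = 3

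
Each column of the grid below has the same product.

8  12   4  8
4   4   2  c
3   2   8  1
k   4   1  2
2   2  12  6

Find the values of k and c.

Columns 2 and 3 each multiply to 768, so every column has product 768.
Column 1: 8×4×3×2 = 192, so the missing entry is 768 ÷ 192 = 4.
Column 4: 8×1×2×6 = 96, so the missing entry is 768 ÷ 96 = 8.

k = 4, c = 8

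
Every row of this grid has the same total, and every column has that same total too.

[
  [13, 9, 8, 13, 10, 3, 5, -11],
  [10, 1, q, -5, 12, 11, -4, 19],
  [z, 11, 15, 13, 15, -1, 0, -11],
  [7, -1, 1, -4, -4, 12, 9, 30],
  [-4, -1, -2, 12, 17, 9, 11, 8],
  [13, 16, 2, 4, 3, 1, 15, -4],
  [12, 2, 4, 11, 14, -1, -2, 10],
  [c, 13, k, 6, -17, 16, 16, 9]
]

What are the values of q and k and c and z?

q = 6, k = 16, c = -9, z = 8

Rows 1 and 4 both sum to 50, so that's the common total.
Row 2 has 10 + 1 − 5 + 12 + 11 − 4 + 19 = 44; the blank must be 50 − 44 = 6.
Row 3 has 11 + 15 + 13 + 15 − 1 + 0 − 11 = 42; the blank must be 50 − 42 = 8.
Column 1 has 13 + 10 + 8 + 7 − 4 + 13 + 12 = 59; the blank must be 50 − 59 = -9.
Row 8 has -9 + 13 + 6 − 17 + 16 + 16 + 9 = 34; the blank must be 50 − 34 = 16.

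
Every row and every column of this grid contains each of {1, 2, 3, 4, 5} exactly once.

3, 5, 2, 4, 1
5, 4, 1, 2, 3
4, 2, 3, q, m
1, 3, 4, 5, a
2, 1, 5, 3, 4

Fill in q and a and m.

q = 1, a = 2, m = 5

For row 3, column 4: column 4 already has {2, 3, 4, 5}; that leaves 1.
Cell (3,5): row 3 already has {1, 2, 3, 4} → 5.
At (row 4, col 5): row 4 already has {1, 3, 4, 5}, so the value is 2.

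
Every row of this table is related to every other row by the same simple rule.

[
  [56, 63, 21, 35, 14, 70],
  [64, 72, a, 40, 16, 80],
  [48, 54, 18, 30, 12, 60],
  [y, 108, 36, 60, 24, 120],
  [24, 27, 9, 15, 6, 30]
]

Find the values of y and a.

Each row is a constant multiple of every other row — this is a multiplication table with the headers hidden.
Row 4 is 120/70 = 12/7 times row 1, so its entry in column 1 is 56 × 12/7 = 96.
Row 2 is 80/70 = 8/7 times row 1, so its entry in column 3 is 21 × 8/7 = 24.

y = 96, a = 24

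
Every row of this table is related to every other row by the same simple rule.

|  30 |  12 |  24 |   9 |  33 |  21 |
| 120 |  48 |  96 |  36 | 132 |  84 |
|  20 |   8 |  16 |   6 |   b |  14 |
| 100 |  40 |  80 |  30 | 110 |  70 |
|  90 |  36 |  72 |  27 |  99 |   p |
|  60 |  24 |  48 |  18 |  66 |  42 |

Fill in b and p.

b = 22, p = 63

Each row is a constant multiple of every other row — this is a multiplication table with the headers hidden.
Row 3 is 20/30 = 2/3 times row 1, so its entry in column 5 is 33 × 2/3 = 22.
Row 5 is 90/30 = 3/1 times row 1, so its entry in column 6 is 21 × 3/1 = 63.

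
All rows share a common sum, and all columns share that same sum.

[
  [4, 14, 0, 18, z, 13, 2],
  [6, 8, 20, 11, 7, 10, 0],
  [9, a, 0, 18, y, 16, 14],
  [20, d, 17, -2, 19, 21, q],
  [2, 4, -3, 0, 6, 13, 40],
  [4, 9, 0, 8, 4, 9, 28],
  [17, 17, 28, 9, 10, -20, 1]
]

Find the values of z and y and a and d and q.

Rows 2 and 5 both sum to 62, so that's the common total.
Row 1: 4 + 14 + 0 + 18 + 13 + 2 = 51, so its missing entry is 62 − 51 = 11.
Column 5: 11 + 7 + 19 + 6 + 4 + 10 = 57, so its missing entry is 62 − 57 = 5.
Row 3: 9 + 0 + 18 + 5 + 16 + 14 = 62, so its missing entry is 62 − 62 = 0.
Column 2: 14 + 8 + 0 + 4 + 9 + 17 = 52, so its missing entry is 62 − 52 = 10.
Row 4: 20 + 10 + 17 − 2 + 19 + 21 = 85, so its missing entry is 62 − 85 = -23.

z = 11, y = 5, a = 0, d = 10, q = -23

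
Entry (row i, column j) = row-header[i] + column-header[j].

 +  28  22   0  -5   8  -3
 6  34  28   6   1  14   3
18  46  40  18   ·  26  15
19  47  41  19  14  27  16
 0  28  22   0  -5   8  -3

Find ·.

13

18 + (-5) = 13.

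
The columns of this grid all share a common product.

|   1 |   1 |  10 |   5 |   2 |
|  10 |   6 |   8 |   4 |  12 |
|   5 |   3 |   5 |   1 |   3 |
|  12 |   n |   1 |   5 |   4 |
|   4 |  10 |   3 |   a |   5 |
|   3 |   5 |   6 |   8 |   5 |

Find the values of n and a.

Columns 3 and 5 each multiply to 7200, so every column has product 7200.
Column 2: 1×6×3×10×5 = 900, so the missing entry is 7200 ÷ 900 = 8.
Column 4: 5×4×1×5×8 = 800, so the missing entry is 7200 ÷ 800 = 9.

n = 8, a = 9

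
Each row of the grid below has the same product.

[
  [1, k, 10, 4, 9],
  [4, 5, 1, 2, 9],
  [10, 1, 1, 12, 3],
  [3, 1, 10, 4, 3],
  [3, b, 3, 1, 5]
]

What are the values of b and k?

b = 8, k = 1

Rows 2 and 3 each multiply to 360, so every row has product 360.
Row 5: 3×3×1×5 = 45, so the missing entry is 360 ÷ 45 = 8.
Row 1: 1×10×4×9 = 360, so the missing entry is 360 ÷ 360 = 1.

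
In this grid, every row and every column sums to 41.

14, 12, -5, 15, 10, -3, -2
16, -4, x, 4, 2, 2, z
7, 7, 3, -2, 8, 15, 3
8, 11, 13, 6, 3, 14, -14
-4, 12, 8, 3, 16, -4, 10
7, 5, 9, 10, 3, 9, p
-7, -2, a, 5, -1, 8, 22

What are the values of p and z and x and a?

p = -2, z = 24, x = -3, a = 16

Row 7 has -7 − 2 + 5 − 1 + 8 + 22 = 25; the blank must be 41 − 25 = 16.
Column 3 has -5 + 3 + 13 + 8 + 9 + 16 = 44; the blank must be 41 − 44 = -3.
Row 2 has 16 − 4 − 3 + 4 + 2 + 2 = 17; the blank must be 41 − 17 = 24.
Row 6 has 7 + 5 + 9 + 10 + 3 + 9 = 43; the blank must be 41 − 43 = -2.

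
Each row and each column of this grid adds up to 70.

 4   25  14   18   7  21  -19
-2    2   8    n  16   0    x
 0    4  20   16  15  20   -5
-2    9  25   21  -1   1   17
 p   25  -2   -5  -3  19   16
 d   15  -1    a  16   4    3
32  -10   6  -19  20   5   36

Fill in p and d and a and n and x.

p = 20, d = 18, a = 15, n = 24, x = 22

The known cells in row 5 total 50, leaving 70 − 50 = 20 for the blank.
The known cells in column 1 total 52, leaving 70 − 52 = 18 for the blank.
The known cells in row 6 total 55, leaving 70 − 55 = 15 for the blank.
The known cells in column 7 total 48, leaving 70 − 48 = 22 for the blank.
The known cells in row 2 total 46, leaving 70 − 46 = 24 for the blank.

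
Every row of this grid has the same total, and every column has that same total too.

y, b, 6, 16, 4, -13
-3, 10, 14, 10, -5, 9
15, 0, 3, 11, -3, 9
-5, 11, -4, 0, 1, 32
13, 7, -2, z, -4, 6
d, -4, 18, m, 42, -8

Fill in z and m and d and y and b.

z = 15, m = -17, d = 4, y = 11, b = 11

Rows 2 and 3 both sum to 35, so that's the common total.
The known cells in column 2 total 24, leaving 35 − 24 = 11 for the blank.
The known cells in row 1 total 24, leaving 35 − 24 = 11 for the blank.
The known cells in row 5 total 20, leaving 35 − 20 = 15 for the blank.
The known cells in column 1 total 31, leaving 35 − 31 = 4 for the blank.
The known cells in row 6 total 52, leaving 35 − 52 = -17 for the blank.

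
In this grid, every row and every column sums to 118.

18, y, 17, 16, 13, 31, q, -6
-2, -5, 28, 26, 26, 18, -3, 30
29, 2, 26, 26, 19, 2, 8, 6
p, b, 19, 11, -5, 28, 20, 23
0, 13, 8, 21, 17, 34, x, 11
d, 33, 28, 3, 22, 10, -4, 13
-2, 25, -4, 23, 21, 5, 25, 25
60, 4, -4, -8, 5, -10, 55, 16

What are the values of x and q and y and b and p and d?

Row 5: 0 + 13 + 8 + 21 + 17 + 34 + 11 = 104, so its missing entry is 118 − 104 = 14.
Column 7: -3 + 8 + 20 + 14 − 4 + 25 + 55 = 115, so its missing entry is 118 − 115 = 3.
Row 1: 18 + 17 + 16 + 13 + 31 + 3 − 6 = 92, so its missing entry is 118 − 92 = 26.
Column 2: 26 − 5 + 2 + 13 + 33 + 25 + 4 = 98, so its missing entry is 118 − 98 = 20.
Row 4: 20 + 19 + 11 − 5 + 28 + 20 + 23 = 116, so its missing entry is 118 − 116 = 2.
Row 6: 33 + 28 + 3 + 22 + 10 − 4 + 13 = 105, so its missing entry is 118 − 105 = 13.

x = 14, q = 3, y = 26, b = 20, p = 2, d = 13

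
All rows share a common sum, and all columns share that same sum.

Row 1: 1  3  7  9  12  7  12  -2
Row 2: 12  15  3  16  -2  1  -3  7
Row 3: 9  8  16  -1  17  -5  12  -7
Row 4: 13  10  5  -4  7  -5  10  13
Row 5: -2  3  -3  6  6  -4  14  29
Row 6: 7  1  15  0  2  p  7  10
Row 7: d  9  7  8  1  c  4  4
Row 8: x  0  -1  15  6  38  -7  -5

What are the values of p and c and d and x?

Rows 1 and 2 both sum to 49, so that's the common total.
The known cells in row 8 total 46, leaving 49 − 46 = 3 for the blank.
The known cells in row 6 total 42, leaving 49 − 42 = 7 for the blank.
The known cells in column 6 total 39, leaving 49 − 39 = 10 for the blank.
The known cells in row 7 total 43, leaving 49 − 43 = 6 for the blank.

p = 7, c = 10, d = 6, x = 3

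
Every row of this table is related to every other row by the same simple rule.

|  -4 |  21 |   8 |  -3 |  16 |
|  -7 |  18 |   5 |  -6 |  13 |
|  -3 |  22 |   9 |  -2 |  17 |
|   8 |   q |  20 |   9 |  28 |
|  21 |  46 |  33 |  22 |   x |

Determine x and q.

The difference between any two rows is the same in every column — this is an addition table with the headers hidden.
Row 5 minus row 1 is 33 − 8 = 25, so its entry in column 5 is 16 + 25 = 41.
Row 4 minus row 1 is 20 − 8 = 12, so its entry in column 2 is 21 + 12 = 33.

x = 41, q = 33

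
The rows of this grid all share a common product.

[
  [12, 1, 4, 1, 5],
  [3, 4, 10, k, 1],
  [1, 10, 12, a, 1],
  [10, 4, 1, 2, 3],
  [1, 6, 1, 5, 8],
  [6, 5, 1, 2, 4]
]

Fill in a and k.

Rows 5 and 6 each multiply to 240, so every row has product 240.
Row 3: 1×10×12×1 = 120, so the missing entry is 240 ÷ 120 = 2.
Row 2: 3×4×10×1 = 120, so the missing entry is 240 ÷ 120 = 2.

a = 2, k = 2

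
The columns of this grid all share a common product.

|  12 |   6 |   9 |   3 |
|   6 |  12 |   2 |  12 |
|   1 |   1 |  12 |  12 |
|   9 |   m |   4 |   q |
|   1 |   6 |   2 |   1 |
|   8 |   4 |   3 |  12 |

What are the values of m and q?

Columns 1 and 3 each multiply to 5184, so every column has product 5184.
Column 2: 6×12×1×6×4 = 1728, so the missing entry is 5184 ÷ 1728 = 3.
Column 4: 3×12×12×1×12 = 5184, so the missing entry is 5184 ÷ 5184 = 1.

m = 3, q = 1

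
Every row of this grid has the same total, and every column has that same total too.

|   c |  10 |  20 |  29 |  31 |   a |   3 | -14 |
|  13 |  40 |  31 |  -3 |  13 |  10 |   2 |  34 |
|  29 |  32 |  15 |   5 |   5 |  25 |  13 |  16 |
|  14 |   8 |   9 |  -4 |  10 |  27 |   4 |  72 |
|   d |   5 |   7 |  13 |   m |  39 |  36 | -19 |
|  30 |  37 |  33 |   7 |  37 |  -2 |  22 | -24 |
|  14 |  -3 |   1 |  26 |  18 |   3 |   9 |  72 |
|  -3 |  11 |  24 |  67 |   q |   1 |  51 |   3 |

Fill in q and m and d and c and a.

Rows 2 and 3 both sum to 140, so that's the common total.
Row 8: -3 + 11 + 24 + 67 + 1 + 51 + 3 = 154, so its missing entry is 140 − 154 = -14.
Column 5: 31 + 13 + 5 + 10 + 37 + 18 − 14 = 100, so its missing entry is 140 − 100 = 40.
Row 5: 5 + 7 + 13 + 40 + 39 + 36 − 19 = 121, so its missing entry is 140 − 121 = 19.
Column 1: 13 + 29 + 14 + 19 + 30 + 14 − 3 = 116, so its missing entry is 140 − 116 = 24.
Row 1: 24 + 10 + 20 + 29 + 31 + 3 − 14 = 103, so its missing entry is 140 − 103 = 37.

q = -14, m = 40, d = 19, c = 24, a = 37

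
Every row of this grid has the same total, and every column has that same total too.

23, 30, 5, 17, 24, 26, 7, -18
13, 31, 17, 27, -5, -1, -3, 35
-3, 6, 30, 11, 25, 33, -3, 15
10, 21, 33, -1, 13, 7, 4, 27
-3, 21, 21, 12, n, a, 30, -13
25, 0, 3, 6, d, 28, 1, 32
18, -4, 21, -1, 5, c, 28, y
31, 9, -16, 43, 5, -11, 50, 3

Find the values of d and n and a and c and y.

d = 19, n = 28, a = 18, c = 14, y = 33

Rows 1 and 2 both sum to 114, so that's the common total.
The known cells in row 6 total 95, leaving 114 − 95 = 19 for the blank.
The known cells in column 5 total 86, leaving 114 − 86 = 28 for the blank.
The known cells in column 8 total 81, leaving 114 − 81 = 33 for the blank.
The known cells in row 7 total 100, leaving 114 − 100 = 14 for the blank.
The known cells in row 5 total 96, leaving 114 − 96 = 18 for the blank.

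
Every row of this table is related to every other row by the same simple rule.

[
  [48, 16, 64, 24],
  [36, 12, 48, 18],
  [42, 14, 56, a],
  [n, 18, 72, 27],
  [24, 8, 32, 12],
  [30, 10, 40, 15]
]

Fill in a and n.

Each row is a constant multiple of every other row — this is a multiplication table with the headers hidden.
Row 3 is 56/64 = 7/8 times row 1, so its entry in column 4 is 24 × 7/8 = 21.
Row 4 is 72/64 = 9/8 times row 1, so its entry in column 1 is 48 × 9/8 = 54.

a = 21, n = 54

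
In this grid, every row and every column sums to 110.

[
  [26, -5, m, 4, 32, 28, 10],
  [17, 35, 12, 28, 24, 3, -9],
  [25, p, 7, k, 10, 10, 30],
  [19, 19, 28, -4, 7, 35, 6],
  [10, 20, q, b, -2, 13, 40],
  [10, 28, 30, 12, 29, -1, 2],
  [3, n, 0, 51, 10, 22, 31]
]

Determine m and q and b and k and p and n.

The known cells in row 7 total 117, leaving 110 − 117 = -7 for the blank.
The known cells in column 2 total 90, leaving 110 − 90 = 20 for the blank.
The known cells in row 3 total 102, leaving 110 − 102 = 8 for the blank.
The known cells in column 4 total 99, leaving 110 − 99 = 11 for the blank.
The known cells in row 5 total 92, leaving 110 − 92 = 18 for the blank.
The known cells in row 1 total 95, leaving 110 − 95 = 15 for the blank.

m = 15, q = 18, b = 11, k = 8, p = 20, n = -7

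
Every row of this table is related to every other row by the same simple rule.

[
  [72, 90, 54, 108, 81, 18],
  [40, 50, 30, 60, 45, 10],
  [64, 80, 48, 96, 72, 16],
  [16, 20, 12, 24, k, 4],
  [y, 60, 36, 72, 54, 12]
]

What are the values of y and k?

y = 48, k = 18

Each row is a constant multiple of every other row — this is a multiplication table with the headers hidden.
Row 5 is 60/90 = 2/3 times row 1, so its entry in column 1 is 72 × 2/3 = 48.
Row 4 is 20/90 = 2/9 times row 1, so its entry in column 5 is 81 × 2/9 = 18.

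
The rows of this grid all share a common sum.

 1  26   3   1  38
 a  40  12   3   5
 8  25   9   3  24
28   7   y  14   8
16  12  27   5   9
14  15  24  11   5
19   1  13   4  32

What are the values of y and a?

Rows 1 and 5 both add up to 69, so every row sums to 69.
Row 4: 28 + 7 + 14 + 8 = 57, so the missing entry is 69 − 57 = 12.
Row 2: 40 + 12 + 3 + 5 = 60, so the missing entry is 69 − 60 = 9.

y = 12, a = 9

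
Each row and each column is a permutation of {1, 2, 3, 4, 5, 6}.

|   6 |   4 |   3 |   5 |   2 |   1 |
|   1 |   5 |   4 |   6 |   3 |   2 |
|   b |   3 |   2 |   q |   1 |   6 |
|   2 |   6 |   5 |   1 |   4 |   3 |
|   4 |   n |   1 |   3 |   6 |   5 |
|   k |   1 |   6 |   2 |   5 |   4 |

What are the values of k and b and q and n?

k = 3, b = 5, q = 4, n = 2

Cell (3,4): column 4 already has {1, 2, 3, 5, 6} → 4.
For row 3, column 1: row 3 already has {1, 2, 3, 4, 6}; that leaves 5.
Cell (6,1): row 6 already has {1, 2, 4, 5, 6} → 3.
At (row 5, col 2): row 5 already has {1, 3, 4, 5, 6}, so the value is 2.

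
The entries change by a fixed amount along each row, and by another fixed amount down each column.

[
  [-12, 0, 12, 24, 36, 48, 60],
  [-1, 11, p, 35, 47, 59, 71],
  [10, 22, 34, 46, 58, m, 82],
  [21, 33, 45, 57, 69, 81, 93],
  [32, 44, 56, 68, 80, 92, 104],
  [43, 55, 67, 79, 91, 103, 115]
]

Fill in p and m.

Along each row the entries change by 12 per step; down each column they change by 11.
Row 2: from -1 at column 1, stepping by 12 to column 3 gives 23.
Row 3: from 10 at column 1, stepping by 12 to column 6 gives 70.

p = 23, m = 70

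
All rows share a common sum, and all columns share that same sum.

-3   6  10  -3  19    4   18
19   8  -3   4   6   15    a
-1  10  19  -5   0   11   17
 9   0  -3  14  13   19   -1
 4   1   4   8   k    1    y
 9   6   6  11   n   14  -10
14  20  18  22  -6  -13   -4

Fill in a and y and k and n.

a = 2, y = 29, k = 4, n = 15

Rows 1 and 3 both sum to 51, so that's the common total.
Row 2 has 19 + 8 − 3 + 4 + 6 + 15 = 49; the blank must be 51 − 49 = 2.
Row 6 has 9 + 6 + 6 + 11 + 14 − 10 = 36; the blank must be 51 − 36 = 15.
Column 5 has 19 + 6 + 0 + 13 + 15 − 6 = 47; the blank must be 51 − 47 = 4.
Row 5 has 4 + 1 + 4 + 8 + 4 + 1 = 22; the blank must be 51 − 22 = 29.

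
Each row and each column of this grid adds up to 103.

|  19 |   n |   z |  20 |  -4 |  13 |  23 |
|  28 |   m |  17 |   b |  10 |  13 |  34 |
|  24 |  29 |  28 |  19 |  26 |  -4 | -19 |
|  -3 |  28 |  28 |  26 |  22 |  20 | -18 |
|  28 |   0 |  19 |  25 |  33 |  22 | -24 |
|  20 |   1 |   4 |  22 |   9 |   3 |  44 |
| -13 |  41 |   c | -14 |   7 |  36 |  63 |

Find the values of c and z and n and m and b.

Row 7: -13 + 41 − 14 + 7 + 36 + 63 = 120, so its missing entry is 103 − 120 = -17.
Column 3: 17 + 28 + 28 + 19 + 4 − 17 = 79, so its missing entry is 103 − 79 = 24.
Row 1: 19 + 24 + 20 − 4 + 13 + 23 = 95, so its missing entry is 103 − 95 = 8.
Column 2: 8 + 29 + 28 + 0 + 1 + 41 = 107, so its missing entry is 103 − 107 = -4.
Row 2: 28 − 4 + 17 + 10 + 13 + 34 = 98, so its missing entry is 103 − 98 = 5.

c = -17, z = 24, n = 8, m = -4, b = 5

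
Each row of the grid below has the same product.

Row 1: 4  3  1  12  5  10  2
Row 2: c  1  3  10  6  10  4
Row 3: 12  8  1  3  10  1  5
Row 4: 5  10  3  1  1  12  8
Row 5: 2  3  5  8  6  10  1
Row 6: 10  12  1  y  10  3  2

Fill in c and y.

c = 2, y = 2

Rows 1 and 5 each multiply to 14400, so every row has product 14400.
Row 2: 1×3×10×6×10×4 = 7200, so the missing entry is 14400 ÷ 7200 = 2.
Row 6: 10×12×1×10×3×2 = 7200, so the missing entry is 14400 ÷ 7200 = 2.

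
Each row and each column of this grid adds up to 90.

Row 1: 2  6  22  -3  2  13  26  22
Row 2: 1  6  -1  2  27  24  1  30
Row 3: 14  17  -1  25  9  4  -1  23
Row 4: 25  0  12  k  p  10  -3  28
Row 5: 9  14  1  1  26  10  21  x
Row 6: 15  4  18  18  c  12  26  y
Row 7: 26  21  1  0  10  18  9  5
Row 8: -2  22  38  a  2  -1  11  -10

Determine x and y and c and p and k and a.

The known cells in row 8 total 60, leaving 90 − 60 = 30 for the blank.
The known cells in column 4 total 73, leaving 90 − 73 = 17 for the blank.
The known cells in row 4 total 89, leaving 90 − 89 = 1 for the blank.
The known cells in column 5 total 77, leaving 90 − 77 = 13 for the blank.
The known cells in row 6 total 106, leaving 90 − 106 = -16 for the blank.
The known cells in row 5 total 82, leaving 90 − 82 = 8 for the blank.

x = 8, y = -16, c = 13, p = 1, k = 17, a = 30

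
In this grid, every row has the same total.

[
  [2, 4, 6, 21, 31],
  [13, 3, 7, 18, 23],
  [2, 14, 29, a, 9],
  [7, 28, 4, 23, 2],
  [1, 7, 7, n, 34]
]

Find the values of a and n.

a = 10, n = 15

Rows 1 and 2 both add up to 64, so every row sums to 64.
Row 3: 2 + 14 + 29 + 9 = 54, so the missing entry is 64 − 54 = 10.
Row 5: 1 + 7 + 7 + 34 = 49, so the missing entry is 64 − 49 = 15.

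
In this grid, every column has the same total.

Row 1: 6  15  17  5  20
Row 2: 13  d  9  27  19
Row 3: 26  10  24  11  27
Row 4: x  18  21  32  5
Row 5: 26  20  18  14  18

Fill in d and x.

d = 26, x = 18

The complete columns each total 89.
Column 2 is missing 89 − 63 = 26 (since 15 + 10 + 18 + 20 = 63).
Column 1 is missing 89 − 71 = 18 (since 6 + 13 + 26 + 26 = 71).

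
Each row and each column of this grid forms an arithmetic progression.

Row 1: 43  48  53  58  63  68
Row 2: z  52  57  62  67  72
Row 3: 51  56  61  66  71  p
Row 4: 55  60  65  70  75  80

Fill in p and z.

p = 76, z = 47

Along each row the entries change by 5 per step; down each column they change by 4.
Row 3: from 51 at column 1, stepping by 5 to column 6 gives 76.
Row 2: from 52 at column 2, stepping by 5 to column 1 gives 47.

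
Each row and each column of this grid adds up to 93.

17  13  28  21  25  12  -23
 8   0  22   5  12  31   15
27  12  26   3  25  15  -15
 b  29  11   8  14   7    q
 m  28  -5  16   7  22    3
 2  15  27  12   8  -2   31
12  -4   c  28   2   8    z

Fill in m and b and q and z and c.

m = 22, b = 5, q = 19, z = 63, c = -16

Column 3 has 28 + 22 + 26 + 11 − 5 + 27 = 109; the blank must be 93 − 109 = -16.
Row 5 has 28 − 5 + 16 + 7 + 22 + 3 = 71; the blank must be 93 − 71 = 22.
Column 1 has 17 + 8 + 27 + 22 + 2 + 12 = 88; the blank must be 93 − 88 = 5.
Row 4 has 5 + 29 + 11 + 8 + 14 + 7 = 74; the blank must be 93 − 74 = 19.
Row 7 has 12 − 4 − 16 + 28 + 2 + 8 = 30; the blank must be 93 − 30 = 63.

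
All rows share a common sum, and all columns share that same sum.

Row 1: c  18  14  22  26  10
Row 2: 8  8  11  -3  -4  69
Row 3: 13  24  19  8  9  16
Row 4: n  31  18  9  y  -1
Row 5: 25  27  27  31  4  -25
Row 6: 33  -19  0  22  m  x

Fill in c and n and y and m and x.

Rows 2 and 3 both sum to 89, so that's the common total.
Column 6: 10 + 69 + 16 − 1 − 25 = 69, so its missing entry is 89 − 69 = 20.
Row 1: 18 + 14 + 22 + 26 + 10 = 90, so its missing entry is 89 − 90 = -1.
Row 6: 33 − 19 + 0 + 22 + 20 = 56, so its missing entry is 89 − 56 = 33.
Column 5: 26 − 4 + 9 + 4 + 33 = 68, so its missing entry is 89 − 68 = 21.
Row 4: 31 + 18 + 9 + 21 − 1 = 78, so its missing entry is 89 − 78 = 11.

c = -1, n = 11, y = 21, m = 33, x = 20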